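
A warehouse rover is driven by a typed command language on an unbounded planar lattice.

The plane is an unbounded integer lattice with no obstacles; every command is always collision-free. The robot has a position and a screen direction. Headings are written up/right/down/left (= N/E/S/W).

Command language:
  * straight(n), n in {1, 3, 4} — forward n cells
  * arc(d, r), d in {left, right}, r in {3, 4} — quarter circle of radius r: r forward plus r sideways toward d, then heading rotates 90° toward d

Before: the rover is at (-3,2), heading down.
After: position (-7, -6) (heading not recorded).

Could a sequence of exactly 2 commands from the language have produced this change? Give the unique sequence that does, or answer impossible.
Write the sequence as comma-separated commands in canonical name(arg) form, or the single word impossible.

key: order matters: swapping straight(4) and arc(right, 4) lands elsewhere
from: at (-3,2), heading down
t=1 straight(4) ⇒ at (-3,-2), heading down
t=2 arc(right, 4) ⇒ at (-7,-6), heading left
no rival 2-sequence matches.

straight(4), arc(right, 4)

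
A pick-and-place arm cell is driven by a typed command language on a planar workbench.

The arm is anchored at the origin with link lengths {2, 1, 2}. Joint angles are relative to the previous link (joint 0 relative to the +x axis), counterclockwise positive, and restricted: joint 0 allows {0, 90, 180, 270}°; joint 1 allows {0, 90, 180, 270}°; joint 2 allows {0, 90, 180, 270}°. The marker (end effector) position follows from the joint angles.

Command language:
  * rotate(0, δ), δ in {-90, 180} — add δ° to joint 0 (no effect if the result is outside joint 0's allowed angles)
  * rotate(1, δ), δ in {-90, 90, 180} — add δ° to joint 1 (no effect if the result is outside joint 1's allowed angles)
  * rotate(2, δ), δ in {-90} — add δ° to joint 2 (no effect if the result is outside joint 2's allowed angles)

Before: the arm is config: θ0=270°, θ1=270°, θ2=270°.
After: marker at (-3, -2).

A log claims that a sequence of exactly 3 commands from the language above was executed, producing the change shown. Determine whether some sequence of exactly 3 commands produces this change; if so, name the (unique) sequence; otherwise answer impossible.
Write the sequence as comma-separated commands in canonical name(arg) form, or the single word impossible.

rotate(2, -90), rotate(2, -90), rotate(2, -90)

start: config: θ0=270°, θ1=270°, θ2=270°
[1] after rotate(2, -90): config: θ0=270°, θ1=270°, θ2=180°
[2] after rotate(2, -90): config: θ0=270°, θ1=270°, θ2=90°
[3] after rotate(2, -90): config: θ0=270°, θ1=270°, θ2=0°
all 216 alternatives checked — unique.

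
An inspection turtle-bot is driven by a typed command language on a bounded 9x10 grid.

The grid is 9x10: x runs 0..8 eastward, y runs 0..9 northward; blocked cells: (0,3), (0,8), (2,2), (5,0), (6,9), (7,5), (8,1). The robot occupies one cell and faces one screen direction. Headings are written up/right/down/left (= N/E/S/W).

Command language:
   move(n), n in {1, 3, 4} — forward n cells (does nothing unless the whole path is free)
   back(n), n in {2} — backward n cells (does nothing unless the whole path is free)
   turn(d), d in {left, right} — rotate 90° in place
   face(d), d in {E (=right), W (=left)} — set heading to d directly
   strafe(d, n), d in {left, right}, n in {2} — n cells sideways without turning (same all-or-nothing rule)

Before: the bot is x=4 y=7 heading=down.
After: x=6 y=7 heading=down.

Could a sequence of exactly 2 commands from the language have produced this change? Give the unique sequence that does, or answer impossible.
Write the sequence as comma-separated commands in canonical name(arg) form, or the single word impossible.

key: order matters: swapping strafe(left, 2) and back(2) lands elsewhere
t0: x=4 y=7 heading=down
t=1 strafe(left, 2) ⇒ x=6 y=7 heading=down
t=2 back(2) ⇒ x=6 y=7 heading=down
no rival 2-sequence matches.

strafe(left, 2), back(2)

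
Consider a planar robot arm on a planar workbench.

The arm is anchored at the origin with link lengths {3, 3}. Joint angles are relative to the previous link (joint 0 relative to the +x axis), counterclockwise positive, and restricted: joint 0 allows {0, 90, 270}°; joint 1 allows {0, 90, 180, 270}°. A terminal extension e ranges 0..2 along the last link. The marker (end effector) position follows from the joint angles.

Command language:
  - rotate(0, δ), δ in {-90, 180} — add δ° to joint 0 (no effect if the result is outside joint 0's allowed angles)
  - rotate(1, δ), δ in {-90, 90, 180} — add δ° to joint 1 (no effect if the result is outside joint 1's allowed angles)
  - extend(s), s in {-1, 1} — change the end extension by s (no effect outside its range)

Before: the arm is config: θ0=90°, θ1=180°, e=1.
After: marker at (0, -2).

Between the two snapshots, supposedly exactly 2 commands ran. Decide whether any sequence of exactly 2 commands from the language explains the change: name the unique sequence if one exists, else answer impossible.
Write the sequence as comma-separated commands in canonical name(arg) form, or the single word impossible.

extend(1), extend(1)

t0: config: θ0=90°, θ1=180°, e=1
1. extend(1) → config: θ0=90°, θ1=180°, e=2
2. extend(1) → config: θ0=90°, θ1=180°, e=2
all 49 alternatives checked — unique.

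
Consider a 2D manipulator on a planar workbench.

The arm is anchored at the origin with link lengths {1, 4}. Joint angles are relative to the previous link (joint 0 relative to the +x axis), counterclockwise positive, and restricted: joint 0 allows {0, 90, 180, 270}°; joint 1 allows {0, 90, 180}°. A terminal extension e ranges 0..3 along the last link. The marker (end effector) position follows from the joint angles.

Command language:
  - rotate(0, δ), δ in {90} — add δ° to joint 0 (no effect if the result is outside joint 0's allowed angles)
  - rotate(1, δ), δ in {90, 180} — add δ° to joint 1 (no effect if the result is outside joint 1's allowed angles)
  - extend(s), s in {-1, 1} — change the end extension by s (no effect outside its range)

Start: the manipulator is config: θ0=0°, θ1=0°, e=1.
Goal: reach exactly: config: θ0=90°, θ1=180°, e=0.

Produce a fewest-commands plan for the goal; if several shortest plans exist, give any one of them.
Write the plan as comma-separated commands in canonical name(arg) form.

rotate(0, 90), rotate(1, 180), extend(-1)

initial: config: θ0=0°, θ1=0°, e=1
t=1 rotate(0, 90) ⇒ config: θ0=90°, θ1=0°, e=1
t=2 rotate(1, 180) ⇒ config: θ0=90°, θ1=180°, e=1
t=3 extend(-1) ⇒ config: θ0=90°, θ1=180°, e=0
shorter routes all fall short; 3 is best.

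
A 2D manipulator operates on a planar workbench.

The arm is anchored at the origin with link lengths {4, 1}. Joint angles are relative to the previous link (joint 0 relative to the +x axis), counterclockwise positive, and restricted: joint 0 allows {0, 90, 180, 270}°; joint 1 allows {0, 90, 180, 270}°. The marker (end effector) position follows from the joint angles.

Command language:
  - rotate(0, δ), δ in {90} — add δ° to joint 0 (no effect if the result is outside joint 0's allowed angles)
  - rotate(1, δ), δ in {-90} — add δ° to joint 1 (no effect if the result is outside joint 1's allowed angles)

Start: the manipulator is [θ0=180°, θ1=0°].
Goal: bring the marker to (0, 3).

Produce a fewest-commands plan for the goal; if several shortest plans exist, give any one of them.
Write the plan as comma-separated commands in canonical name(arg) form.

rotate(1, -90), rotate(1, -90), rotate(0, 90), rotate(0, 90), rotate(0, 90)

initial: [θ0=180°, θ1=0°]
[1] after rotate(1, -90): [θ0=180°, θ1=270°]
[2] after rotate(1, -90): [θ0=180°, θ1=180°]
[3] after rotate(0, 90): [θ0=270°, θ1=180°]
[4] after rotate(0, 90): [θ0=0°, θ1=180°]
[5] after rotate(0, 90): [θ0=90°, θ1=180°]
nothing shorter than 5 reaches the goal.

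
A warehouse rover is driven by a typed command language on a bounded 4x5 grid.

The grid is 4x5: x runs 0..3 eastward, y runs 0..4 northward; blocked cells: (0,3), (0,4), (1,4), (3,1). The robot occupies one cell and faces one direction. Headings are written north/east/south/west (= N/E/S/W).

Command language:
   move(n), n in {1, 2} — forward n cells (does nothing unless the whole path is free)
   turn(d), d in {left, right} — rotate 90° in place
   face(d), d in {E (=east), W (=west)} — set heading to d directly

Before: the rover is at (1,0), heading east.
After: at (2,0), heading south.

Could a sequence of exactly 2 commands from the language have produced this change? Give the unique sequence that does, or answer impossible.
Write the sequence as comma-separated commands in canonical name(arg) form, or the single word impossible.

move(1), turn(right)

key: position moved to (2,0) AND the heading swung to S — translation plus rotation needed
begin: at (1,0), heading east
[1] after move(1): at (2,0), heading east
[2] after turn(right): at (2,0), heading south
no other 2-command option fits: unique.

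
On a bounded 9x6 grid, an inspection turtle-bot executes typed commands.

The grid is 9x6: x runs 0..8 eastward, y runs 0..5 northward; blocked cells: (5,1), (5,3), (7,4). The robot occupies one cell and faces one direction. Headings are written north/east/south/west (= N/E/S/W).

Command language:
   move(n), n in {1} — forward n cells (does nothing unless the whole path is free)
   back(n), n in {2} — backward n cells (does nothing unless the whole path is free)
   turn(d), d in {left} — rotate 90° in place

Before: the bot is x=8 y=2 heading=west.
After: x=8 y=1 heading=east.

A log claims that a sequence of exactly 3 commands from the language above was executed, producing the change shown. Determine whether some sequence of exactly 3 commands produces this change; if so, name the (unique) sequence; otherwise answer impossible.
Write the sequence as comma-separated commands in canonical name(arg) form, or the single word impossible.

turn(left), move(1), turn(left)

key: cell and facing (now E) both changed — the 3 commands mix motion and turning
begin: x=8 y=2 heading=west
step 1 (turn(left)): x=8 y=2 heading=south
step 2 (move(1)): x=8 y=1 heading=south
step 3 (turn(left)): x=8 y=1 heading=east
uniquely the one of 27 3-step routes that fits.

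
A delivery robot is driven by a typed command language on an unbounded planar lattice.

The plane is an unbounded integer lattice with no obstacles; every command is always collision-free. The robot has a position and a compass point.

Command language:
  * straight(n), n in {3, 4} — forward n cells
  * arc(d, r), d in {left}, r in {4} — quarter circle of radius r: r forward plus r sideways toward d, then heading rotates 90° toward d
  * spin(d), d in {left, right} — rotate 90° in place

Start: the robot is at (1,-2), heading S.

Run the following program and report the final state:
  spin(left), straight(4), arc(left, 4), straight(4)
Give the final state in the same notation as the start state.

from: at (1,-2), heading S
step 1 (spin(left)): at (1,-2), heading E
step 2 (straight(4)): at (5,-2), heading E
step 3 (arc(left, 4)): at (9,2), heading N
step 4 (straight(4)): at (9,6), heading N

at (9,6), heading N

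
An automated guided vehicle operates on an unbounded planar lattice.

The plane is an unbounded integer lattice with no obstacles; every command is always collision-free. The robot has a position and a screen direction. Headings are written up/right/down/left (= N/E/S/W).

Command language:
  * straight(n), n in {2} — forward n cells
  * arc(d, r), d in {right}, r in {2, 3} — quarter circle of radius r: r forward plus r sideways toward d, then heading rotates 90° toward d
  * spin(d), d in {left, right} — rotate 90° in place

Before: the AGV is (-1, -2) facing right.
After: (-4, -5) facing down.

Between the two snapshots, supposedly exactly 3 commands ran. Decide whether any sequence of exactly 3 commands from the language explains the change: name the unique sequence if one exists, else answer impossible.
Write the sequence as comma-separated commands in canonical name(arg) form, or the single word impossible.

key: running spin(left) before spin(right) would end elsewhere — order is forced
from: (-1, -2) facing right
t=1 spin(right) ⇒ (-1, -2) facing down
t=2 arc(right, 3) ⇒ (-4, -5) facing left
t=3 spin(left) ⇒ (-4, -5) facing down
all 125 alternatives checked — unique.

spin(right), arc(right, 3), spin(left)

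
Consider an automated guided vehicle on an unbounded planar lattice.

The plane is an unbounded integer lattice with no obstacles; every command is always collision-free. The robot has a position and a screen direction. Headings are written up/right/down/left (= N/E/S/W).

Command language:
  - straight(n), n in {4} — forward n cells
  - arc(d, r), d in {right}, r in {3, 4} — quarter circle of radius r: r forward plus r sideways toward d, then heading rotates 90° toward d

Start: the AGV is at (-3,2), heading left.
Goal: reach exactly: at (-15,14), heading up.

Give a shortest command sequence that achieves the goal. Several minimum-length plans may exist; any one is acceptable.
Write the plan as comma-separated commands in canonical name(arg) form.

straight(4), straight(4), arc(right, 4), straight(4), straight(4)

begin: at (-3,2), heading left
t=1 straight(4) ⇒ at (-7,2), heading left
t=2 straight(4) ⇒ at (-11,2), heading left
t=3 arc(right, 4) ⇒ at (-15,6), heading up
t=4 straight(4) ⇒ at (-15,10), heading up
t=5 straight(4) ⇒ at (-15,14), heading up
shorter routes all fall short; 5 is best.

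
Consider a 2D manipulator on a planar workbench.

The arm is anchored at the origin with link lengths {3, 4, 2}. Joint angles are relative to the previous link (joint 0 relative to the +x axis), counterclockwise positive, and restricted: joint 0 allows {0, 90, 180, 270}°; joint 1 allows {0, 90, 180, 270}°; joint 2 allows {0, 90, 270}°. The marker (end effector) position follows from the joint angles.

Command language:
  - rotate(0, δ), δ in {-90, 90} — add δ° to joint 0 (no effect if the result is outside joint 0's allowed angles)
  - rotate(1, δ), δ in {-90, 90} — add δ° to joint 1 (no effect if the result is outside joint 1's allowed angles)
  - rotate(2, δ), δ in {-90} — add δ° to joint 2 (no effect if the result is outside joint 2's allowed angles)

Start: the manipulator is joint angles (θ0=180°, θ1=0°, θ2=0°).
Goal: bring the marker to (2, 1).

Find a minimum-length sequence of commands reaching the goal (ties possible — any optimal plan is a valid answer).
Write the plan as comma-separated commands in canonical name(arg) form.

rotate(1, 90), rotate(1, 90), rotate(2, -90), rotate(0, 90)

t0: joint angles (θ0=180°, θ1=0°, θ2=0°)
[1] after rotate(1, 90): joint angles (θ0=180°, θ1=90°, θ2=0°)
[2] after rotate(1, 90): joint angles (θ0=180°, θ1=180°, θ2=0°)
[3] after rotate(2, -90): joint angles (θ0=180°, θ1=180°, θ2=270°)
[4] after rotate(0, 90): joint angles (θ0=270°, θ1=180°, θ2=270°)
nothing shorter than 4 reaches the goal.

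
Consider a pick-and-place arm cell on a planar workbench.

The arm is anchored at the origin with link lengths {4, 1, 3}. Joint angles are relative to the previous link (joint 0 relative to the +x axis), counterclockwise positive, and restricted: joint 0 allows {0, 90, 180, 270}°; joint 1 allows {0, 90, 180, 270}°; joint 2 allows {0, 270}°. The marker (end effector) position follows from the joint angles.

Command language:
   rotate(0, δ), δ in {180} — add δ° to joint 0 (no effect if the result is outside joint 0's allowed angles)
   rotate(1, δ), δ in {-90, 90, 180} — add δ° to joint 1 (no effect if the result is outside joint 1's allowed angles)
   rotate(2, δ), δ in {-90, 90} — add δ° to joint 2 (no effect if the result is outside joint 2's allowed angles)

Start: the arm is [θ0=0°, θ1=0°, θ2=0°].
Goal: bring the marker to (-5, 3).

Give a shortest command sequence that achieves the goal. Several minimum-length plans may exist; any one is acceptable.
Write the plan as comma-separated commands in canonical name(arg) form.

t0: [θ0=0°, θ1=0°, θ2=0°]
[1] after rotate(0, 180): [θ0=180°, θ1=0°, θ2=0°]
[2] after rotate(2, -90): [θ0=180°, θ1=0°, θ2=270°]
nothing shorter than 2 reaches the goal.

rotate(0, 180), rotate(2, -90)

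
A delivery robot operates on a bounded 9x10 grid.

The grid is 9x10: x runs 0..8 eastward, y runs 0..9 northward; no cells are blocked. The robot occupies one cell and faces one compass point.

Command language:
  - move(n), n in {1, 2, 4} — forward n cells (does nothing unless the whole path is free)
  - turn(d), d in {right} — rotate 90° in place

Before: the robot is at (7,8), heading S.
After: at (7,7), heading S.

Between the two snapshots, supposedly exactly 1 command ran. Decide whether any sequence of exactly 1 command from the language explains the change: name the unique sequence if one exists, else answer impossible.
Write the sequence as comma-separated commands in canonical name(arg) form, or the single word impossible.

key: heading stays S — the single command does not turn
initial: at (7,8), heading S
[1] after move(1): at (7,7), heading S
no rival 1-sequence matches.

move(1)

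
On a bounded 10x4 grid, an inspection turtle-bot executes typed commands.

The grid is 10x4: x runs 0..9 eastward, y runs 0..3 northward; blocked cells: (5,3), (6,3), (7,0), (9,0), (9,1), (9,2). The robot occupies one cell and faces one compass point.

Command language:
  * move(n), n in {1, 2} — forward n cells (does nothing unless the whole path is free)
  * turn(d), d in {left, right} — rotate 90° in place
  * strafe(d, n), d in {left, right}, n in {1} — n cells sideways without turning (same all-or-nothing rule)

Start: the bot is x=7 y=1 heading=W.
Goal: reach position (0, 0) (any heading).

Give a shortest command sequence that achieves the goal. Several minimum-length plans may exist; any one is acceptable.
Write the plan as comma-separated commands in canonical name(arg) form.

move(1), move(2), move(2), move(2), strafe(left, 1)

start: x=7 y=1 heading=W
[1] after move(1): x=6 y=1 heading=W
[2] after move(2): x=4 y=1 heading=W
[3] after move(2): x=2 y=1 heading=W
[4] after move(2): x=0 y=1 heading=W
[5] after strafe(left, 1): x=0 y=0 heading=W
shorter routes all fall short; 5 is best.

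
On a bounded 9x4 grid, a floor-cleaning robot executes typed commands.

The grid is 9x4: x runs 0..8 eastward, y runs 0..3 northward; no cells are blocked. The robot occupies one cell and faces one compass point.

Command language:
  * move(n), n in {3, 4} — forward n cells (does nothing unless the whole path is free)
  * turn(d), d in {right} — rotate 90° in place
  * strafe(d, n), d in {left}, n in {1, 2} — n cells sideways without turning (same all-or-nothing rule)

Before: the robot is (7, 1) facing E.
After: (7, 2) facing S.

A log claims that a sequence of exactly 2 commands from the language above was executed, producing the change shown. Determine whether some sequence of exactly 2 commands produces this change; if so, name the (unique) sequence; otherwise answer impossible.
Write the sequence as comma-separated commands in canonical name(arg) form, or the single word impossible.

strafe(left, 1), turn(right)

key: position moved to (7,2) AND the heading swung to S — translation plus rotation needed
t0: (7, 1) facing E
t=1 strafe(left, 1) ⇒ (7, 2) facing E
t=2 turn(right) ⇒ (7, 2) facing S
no other 2-command option fits: unique.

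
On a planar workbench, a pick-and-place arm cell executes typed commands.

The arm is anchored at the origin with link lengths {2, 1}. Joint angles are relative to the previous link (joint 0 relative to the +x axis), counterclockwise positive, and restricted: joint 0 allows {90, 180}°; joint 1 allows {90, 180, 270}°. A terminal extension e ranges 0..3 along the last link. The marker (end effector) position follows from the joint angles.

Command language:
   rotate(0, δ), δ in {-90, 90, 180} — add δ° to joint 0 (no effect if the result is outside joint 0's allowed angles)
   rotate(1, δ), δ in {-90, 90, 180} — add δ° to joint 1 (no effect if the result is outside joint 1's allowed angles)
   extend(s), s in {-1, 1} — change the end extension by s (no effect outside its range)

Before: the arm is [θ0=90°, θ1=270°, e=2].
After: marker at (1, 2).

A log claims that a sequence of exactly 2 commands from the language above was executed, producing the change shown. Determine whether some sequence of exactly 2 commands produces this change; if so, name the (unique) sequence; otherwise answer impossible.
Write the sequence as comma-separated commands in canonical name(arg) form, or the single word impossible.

begin: [θ0=90°, θ1=270°, e=2]
[1] after extend(-1): [θ0=90°, θ1=270°, e=1]
[2] after extend(-1): [θ0=90°, θ1=270°, e=0]
no rival 2-sequence matches.

extend(-1), extend(-1)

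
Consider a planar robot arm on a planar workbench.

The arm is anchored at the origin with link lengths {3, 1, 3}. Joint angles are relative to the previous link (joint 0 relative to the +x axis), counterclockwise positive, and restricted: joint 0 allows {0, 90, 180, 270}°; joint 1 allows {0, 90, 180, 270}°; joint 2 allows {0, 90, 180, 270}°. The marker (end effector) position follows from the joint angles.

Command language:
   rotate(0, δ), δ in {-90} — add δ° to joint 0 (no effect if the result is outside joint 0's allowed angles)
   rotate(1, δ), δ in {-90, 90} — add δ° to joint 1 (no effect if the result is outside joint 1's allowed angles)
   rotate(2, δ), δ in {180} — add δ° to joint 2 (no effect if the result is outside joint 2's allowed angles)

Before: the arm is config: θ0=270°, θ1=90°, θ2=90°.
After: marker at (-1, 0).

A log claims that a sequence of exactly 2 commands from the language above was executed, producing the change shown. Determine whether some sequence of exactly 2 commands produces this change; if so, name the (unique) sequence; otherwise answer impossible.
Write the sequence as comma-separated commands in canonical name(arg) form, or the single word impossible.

start: config: θ0=270°, θ1=90°, θ2=90°
t=1 rotate(0, -90) ⇒ config: θ0=180°, θ1=90°, θ2=90°
t=2 rotate(0, -90) ⇒ config: θ0=90°, θ1=90°, θ2=90°
all 16 alternatives checked — unique.

rotate(0, -90), rotate(0, -90)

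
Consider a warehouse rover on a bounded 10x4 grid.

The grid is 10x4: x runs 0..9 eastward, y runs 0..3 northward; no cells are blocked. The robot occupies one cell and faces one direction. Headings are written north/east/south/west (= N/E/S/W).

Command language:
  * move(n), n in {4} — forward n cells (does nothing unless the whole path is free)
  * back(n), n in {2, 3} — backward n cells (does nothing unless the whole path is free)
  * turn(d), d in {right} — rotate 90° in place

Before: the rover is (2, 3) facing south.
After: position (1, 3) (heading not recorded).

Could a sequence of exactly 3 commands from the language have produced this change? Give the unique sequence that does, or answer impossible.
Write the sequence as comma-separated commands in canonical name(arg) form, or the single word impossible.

turn(right), back(3), move(4)

key: running move(4) before turn(right) would end elsewhere — order is forced
initial: (2, 3) facing south
step 1 (turn(right)): (2, 3) facing west
step 2 (back(3)): (5, 3) facing west
step 3 (move(4)): (1, 3) facing west
all 64 alternatives checked — unique.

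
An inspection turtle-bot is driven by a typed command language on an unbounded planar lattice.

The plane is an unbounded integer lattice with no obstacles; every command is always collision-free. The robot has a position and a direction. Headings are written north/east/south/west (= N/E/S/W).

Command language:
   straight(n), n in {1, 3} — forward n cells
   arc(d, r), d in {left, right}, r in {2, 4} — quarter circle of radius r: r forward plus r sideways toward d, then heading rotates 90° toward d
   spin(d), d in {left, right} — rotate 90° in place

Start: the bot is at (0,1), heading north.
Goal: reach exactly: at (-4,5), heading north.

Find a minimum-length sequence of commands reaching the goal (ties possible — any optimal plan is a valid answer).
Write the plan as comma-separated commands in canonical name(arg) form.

from: at (0,1), heading north
1. arc(left, 2) → at (-2,3), heading west
2. arc(right, 2) → at (-4,5), heading north
no 1-step plan works, so 2 is optimal.

arc(left, 2), arc(right, 2)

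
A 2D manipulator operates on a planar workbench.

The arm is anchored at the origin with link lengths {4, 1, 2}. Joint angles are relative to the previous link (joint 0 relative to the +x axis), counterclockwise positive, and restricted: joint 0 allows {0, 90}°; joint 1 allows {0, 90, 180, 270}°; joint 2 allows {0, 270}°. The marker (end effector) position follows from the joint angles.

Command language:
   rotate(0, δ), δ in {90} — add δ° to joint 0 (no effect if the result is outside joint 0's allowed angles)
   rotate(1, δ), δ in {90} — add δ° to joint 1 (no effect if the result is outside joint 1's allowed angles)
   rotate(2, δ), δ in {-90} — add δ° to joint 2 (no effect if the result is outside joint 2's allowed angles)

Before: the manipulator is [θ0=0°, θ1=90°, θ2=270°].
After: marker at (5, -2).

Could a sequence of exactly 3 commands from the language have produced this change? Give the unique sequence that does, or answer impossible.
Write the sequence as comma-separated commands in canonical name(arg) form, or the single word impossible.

rotate(1, 90), rotate(1, 90), rotate(1, 90)

start: [θ0=0°, θ1=90°, θ2=270°]
1. rotate(1, 90) → [θ0=0°, θ1=180°, θ2=270°]
2. rotate(1, 90) → [θ0=0°, θ1=270°, θ2=270°]
3. rotate(1, 90) → [θ0=0°, θ1=0°, θ2=270°]
all 27 alternatives checked — unique.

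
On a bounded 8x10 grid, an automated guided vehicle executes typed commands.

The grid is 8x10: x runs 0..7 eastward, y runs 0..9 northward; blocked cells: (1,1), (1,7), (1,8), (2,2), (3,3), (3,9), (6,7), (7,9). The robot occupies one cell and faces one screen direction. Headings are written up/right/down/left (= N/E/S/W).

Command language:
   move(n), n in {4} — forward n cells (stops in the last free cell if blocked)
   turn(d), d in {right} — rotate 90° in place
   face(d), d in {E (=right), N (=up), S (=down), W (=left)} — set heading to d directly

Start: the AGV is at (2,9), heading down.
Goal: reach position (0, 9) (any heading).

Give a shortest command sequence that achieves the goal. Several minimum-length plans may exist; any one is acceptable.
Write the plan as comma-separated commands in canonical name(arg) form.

from: at (2,9), heading down
t=1 turn(right) ⇒ at (2,9), heading left
t=2 move(4) ⇒ at (0,9), heading left
shorter routes all fall short; 2 is best.

turn(right), move(4)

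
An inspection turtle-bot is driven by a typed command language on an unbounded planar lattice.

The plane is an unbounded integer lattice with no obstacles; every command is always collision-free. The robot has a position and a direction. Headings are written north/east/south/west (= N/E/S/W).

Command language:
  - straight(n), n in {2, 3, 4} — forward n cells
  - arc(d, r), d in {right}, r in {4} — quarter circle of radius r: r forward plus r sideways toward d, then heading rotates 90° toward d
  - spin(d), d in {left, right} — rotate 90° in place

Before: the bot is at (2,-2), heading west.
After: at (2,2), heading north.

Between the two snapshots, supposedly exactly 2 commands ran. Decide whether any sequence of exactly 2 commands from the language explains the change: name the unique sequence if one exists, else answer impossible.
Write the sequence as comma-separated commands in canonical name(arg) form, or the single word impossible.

key: running straight(4) before spin(right) would end elsewhere — order is forced
t0: at (2,-2), heading west
step 1 (spin(right)): at (2,-2), heading north
step 2 (straight(4)): at (2,2), heading north
all 36 alternatives checked — unique.

spin(right), straight(4)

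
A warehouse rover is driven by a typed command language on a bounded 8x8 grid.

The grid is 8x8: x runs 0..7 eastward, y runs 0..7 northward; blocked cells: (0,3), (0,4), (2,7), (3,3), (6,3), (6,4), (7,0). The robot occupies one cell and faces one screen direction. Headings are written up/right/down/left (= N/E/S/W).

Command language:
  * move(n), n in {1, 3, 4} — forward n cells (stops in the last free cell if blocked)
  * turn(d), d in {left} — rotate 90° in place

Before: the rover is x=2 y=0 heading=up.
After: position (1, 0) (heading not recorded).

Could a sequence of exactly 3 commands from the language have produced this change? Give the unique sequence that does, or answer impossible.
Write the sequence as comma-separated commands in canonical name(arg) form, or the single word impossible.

t0: x=2 y=0 heading=up
step 1 (turn(left)): x=2 y=0 heading=left
step 2 (move(1)): x=1 y=0 heading=left
step 3 (turn(left)): x=1 y=0 heading=down
uniquely the one of 64 3-step routes that fits.

turn(left), move(1), turn(left)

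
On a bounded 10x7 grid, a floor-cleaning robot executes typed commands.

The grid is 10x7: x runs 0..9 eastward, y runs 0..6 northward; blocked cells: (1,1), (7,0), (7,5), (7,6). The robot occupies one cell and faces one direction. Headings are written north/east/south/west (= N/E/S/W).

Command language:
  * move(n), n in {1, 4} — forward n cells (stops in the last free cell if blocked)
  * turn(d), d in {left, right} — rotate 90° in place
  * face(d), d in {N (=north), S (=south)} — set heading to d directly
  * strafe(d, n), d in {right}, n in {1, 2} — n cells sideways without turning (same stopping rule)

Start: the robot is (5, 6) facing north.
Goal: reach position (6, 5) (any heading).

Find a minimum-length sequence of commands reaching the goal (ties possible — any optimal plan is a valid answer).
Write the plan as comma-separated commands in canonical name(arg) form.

turn(right), move(4), strafe(right, 1)

initial: (5, 6) facing north
1. turn(right) → (5, 6) facing east
2. move(4) → (6, 6) facing east
3. strafe(right, 1) → (6, 5) facing east
nothing shorter than 3 reaches the goal.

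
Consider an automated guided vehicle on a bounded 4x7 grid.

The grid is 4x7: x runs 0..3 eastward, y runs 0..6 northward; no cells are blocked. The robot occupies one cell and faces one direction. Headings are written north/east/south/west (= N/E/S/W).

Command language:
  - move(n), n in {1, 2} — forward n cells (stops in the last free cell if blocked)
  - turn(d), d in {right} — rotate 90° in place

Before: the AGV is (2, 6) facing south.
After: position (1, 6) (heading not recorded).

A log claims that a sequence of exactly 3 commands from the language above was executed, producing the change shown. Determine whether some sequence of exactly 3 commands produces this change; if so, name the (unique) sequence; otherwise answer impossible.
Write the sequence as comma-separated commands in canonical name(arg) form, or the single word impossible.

begin: (2, 6) facing south
[1] after turn(right): (2, 6) facing west
[2] after move(1): (1, 6) facing west
[3] after turn(right): (1, 6) facing north
no rival 3-sequence matches.

turn(right), move(1), turn(right)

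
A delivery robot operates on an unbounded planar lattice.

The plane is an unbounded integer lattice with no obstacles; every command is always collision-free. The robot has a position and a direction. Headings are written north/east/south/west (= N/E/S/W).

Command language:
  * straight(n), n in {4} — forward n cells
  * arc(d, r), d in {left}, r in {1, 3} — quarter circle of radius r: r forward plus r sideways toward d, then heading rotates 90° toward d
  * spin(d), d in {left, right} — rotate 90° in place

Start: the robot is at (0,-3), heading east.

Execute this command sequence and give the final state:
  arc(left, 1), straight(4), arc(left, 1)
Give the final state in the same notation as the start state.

at (0,3), heading west

initial: at (0,-3), heading east
step 1 (arc(left, 1)): at (1,-2), heading north
step 2 (straight(4)): at (1,2), heading north
step 3 (arc(left, 1)): at (0,3), heading west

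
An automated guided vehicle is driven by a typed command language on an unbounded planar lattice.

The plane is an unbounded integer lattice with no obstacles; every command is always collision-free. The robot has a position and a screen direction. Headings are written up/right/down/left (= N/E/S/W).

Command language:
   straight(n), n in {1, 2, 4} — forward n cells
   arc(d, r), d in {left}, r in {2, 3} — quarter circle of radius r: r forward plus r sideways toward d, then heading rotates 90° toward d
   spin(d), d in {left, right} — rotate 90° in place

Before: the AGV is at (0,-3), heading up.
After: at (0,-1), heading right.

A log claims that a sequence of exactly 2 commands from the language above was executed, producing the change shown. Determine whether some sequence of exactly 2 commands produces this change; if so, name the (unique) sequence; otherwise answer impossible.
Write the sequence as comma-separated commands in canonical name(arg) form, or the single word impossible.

key: running spin(right) before straight(2) would end elsewhere — order is forced
begin: at (0,-3), heading up
1. straight(2) → at (0,-1), heading up
2. spin(right) → at (0,-1), heading right
all 49 alternatives checked — unique.

straight(2), spin(right)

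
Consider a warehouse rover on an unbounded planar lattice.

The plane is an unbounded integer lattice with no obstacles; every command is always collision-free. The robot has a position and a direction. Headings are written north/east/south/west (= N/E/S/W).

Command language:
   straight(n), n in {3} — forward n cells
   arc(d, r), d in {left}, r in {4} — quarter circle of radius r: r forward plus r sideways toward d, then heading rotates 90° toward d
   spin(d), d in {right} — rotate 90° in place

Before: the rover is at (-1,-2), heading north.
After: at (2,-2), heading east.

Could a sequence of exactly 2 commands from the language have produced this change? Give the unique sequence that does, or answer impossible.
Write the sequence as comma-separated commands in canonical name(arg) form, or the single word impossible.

key: cell and facing (now E) both changed — the 2 commands mix motion and turning
from: at (-1,-2), heading north
1. spin(right) → at (-1,-2), heading east
2. straight(3) → at (2,-2), heading east
no rival 2-sequence matches.

spin(right), straight(3)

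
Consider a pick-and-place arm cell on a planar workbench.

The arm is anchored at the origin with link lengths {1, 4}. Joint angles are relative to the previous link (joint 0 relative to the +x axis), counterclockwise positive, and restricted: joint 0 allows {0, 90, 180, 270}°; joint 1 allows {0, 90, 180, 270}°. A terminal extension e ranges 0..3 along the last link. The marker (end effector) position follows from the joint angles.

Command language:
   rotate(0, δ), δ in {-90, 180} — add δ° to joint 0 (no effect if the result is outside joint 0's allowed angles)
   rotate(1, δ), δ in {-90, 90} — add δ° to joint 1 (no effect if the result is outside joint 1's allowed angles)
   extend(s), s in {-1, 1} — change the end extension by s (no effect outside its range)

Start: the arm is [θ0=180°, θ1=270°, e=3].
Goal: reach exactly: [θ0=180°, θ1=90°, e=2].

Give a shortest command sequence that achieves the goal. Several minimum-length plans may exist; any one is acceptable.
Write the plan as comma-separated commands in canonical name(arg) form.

extend(-1), rotate(1, 90), rotate(1, 90)

initial: [θ0=180°, θ1=270°, e=3]
[1] after extend(-1): [θ0=180°, θ1=270°, e=2]
[2] after rotate(1, 90): [θ0=180°, θ1=0°, e=2]
[3] after rotate(1, 90): [θ0=180°, θ1=90°, e=2]
shorter routes all fall short; 3 is best.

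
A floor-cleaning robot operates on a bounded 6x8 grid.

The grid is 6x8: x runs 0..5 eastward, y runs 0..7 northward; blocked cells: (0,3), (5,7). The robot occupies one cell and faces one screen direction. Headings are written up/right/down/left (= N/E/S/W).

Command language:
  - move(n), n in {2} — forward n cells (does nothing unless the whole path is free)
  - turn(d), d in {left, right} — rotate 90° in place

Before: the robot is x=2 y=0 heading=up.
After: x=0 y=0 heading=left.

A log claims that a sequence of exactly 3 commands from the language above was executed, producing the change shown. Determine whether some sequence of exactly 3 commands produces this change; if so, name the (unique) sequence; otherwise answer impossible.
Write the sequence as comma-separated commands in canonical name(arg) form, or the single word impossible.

turn(left), move(2), move(2)

key: order matters: swapping turn(left) and move(2) lands elsewhere
initial: x=2 y=0 heading=up
1. turn(left) → x=2 y=0 heading=left
2. move(2) → x=0 y=0 heading=left
3. move(2) → x=0 y=0 heading=left
no rival 3-sequence matches.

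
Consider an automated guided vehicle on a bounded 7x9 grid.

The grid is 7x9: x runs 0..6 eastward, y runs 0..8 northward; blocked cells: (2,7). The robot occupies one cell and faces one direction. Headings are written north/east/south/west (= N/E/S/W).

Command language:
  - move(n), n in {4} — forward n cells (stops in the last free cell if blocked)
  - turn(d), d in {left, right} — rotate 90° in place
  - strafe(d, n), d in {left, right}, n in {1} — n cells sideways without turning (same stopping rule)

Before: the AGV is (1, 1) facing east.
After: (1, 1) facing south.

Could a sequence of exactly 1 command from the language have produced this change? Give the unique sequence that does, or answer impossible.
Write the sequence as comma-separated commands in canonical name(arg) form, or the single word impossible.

turn(right)

key: (1,1) unchanged — the single command moves nothing
t0: (1, 1) facing east
step 1 (turn(right)): (1, 1) facing south
all 5 alternatives checked — unique.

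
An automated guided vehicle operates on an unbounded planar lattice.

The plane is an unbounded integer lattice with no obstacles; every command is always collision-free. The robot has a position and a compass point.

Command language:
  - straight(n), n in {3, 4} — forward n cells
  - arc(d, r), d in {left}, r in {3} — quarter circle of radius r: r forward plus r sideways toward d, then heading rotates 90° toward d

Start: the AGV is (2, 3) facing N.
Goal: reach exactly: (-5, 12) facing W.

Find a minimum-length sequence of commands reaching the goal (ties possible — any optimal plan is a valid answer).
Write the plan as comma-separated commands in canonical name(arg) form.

t0: (2, 3) facing N
step 1 (straight(3)): (2, 6) facing N
step 2 (straight(3)): (2, 9) facing N
step 3 (arc(left, 3)): (-1, 12) facing W
step 4 (straight(4)): (-5, 12) facing W
nothing shorter than 4 reaches the goal.

straight(3), straight(3), arc(left, 3), straight(4)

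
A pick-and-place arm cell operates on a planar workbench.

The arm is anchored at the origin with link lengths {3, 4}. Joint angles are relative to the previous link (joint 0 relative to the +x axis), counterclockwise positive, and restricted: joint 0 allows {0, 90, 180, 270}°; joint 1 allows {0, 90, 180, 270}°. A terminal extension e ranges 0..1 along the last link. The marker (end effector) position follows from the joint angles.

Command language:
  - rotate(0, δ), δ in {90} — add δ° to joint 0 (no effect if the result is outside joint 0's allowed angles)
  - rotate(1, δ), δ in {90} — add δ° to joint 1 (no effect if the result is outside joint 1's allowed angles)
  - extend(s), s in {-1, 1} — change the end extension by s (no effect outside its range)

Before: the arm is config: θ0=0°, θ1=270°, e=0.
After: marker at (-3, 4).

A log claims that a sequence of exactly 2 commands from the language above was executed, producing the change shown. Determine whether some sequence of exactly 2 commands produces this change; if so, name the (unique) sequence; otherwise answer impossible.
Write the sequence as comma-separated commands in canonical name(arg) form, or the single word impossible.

rotate(0, 90), rotate(0, 90)

t0: config: θ0=0°, θ1=270°, e=0
[1] after rotate(0, 90): config: θ0=90°, θ1=270°, e=0
[2] after rotate(0, 90): config: θ0=180°, θ1=270°, e=0
no rival 2-sequence matches.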